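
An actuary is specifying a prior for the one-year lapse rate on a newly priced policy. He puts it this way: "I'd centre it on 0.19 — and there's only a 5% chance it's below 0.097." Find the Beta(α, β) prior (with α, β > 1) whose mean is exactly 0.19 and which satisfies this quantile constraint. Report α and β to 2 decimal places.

With mean 0.19 fixed, write α = 0.19s, β = 0.81s where s = α+β.
Need P(θ < 0.097) = 0.05 under Beta(0.19s, 0.81s). Normal approximation: (q−m)/√(m(1−m)/s) ≈ z_{0.05} = -1.64, so s ≈ 0.19·0.81·(-1.64)²/(0.097−0.19)² = 48.1.
At s = 48.1: P(θ<0.097) ≈ 0.031. Adjusting to match 0.05 gives s ≈ 38.31.
So α = 0.19·38.31 ≈ 7.28, β = 0.81·38.31 ≈ 31.03.

α ≈ 7.28, β ≈ 31.03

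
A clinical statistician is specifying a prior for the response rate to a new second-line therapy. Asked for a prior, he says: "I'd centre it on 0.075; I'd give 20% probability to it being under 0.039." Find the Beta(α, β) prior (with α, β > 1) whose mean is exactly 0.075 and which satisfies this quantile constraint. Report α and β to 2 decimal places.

With mean 0.075 fixed, write α = 0.075s, β = 0.925s where s = α+β.
Need P(θ < 0.039) = 0.2 under Beta(0.075s, 0.925s). Normal approximation: (q−m)/√(m(1−m)/s) ≈ z_{0.2} = -0.842, so s ≈ 0.075·0.925·(-0.842)²/(0.039−0.075)² = 37.9.
At s = 37.9: P(θ<0.039) ≈ 0.203. Adjusting to match 0.2 gives s ≈ 38.61.
So α = 0.075·38.61 ≈ 2.90, β = 0.925·38.61 ≈ 35.71.

α ≈ 2.90, β ≈ 35.71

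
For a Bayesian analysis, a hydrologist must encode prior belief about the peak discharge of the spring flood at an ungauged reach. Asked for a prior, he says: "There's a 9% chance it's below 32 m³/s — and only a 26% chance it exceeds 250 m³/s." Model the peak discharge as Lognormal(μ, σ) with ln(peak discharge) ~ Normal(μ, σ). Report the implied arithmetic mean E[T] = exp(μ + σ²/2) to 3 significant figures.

If T ~ Lognormal(μ,σ) then ln T ~ Normal(μ,σ), so the p-quantile of ln T is μ + z_p·σ.
ln(32) = 3.466 and ln(250) = 5.521; z_{0.09} = -1.341, z_{0.74} = 0.6433.
σ = (5.521 − 3.466)/(0.6433 − (-1.341)) = 1.036.
μ = 3.466 − (-1.341)·1.036 = 4.855.
E[T] = exp(μ + σ²/2) = exp(4.855 + 0.5368) = 220 m³/s.

E[T] ≈ 220 m³/s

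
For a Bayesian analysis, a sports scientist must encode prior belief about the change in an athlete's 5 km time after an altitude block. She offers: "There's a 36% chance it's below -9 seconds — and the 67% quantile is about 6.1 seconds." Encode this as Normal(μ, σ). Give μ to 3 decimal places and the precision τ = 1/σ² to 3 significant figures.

For Normal(μ,σ), the p-quantile is μ + z_p·σ. Here z_{0.36} = -0.3585, z_{0.67} = 0.4399.
So -9 = μ − 0.3585σ and 6.1 = μ + 0.4399σ.
Subtracting: σ = (6.1 − -9)/(0.4399 − (-0.3585)) = 18.913.
Then μ = -9 − (-0.3585)·18.913 = -2.220.
Precision τ = 1/σ² = 1/18.91² = 0.0028.

μ = -2.220, τ = 0.0028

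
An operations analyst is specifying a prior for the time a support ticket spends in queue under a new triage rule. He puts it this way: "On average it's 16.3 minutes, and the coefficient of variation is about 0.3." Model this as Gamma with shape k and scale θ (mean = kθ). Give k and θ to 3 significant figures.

k ≈ 11.1, θ ≈ 1.47

For Gamma(k, scale θ): mean = kθ, variance = kθ², so CV = 1/√k.
CV = 0.3, hence k = 1/CV² = 11.1.
Then θ = mean/k = 16.3/11.1 = 1.47.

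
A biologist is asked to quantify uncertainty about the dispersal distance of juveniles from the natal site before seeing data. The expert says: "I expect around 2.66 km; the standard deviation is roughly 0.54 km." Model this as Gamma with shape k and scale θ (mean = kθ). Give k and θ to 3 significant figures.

k ≈ 24.3, θ ≈ 0.11

For Gamma(k, scale θ): mean = kθ, variance = kθ², so CV = 1/√k.
CV = SD/mean = 0.54/2.66 = 0.203, hence k = 1/CV² = 24.3.
Then θ = mean/k = 2.66/24.3 = 0.11.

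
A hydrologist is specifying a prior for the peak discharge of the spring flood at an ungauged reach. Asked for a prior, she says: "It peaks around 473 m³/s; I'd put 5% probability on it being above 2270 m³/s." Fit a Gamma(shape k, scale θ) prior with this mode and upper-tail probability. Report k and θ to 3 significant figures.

Gamma(k,θ) with k>1 has mode (k−1)θ, so θ = 473/(k−1).
Need P(X < 2270) = 0.95 with θ tied to k this way. Start at k = 2, θ = 473: P(X<2270) ≈ 0.952.
Too high — lower k to spread out. Iterating converges to k ≈ 1.98.
Then θ = 473/(1.98−1) ≈ 481.

k ≈ 1.98, θ ≈ 481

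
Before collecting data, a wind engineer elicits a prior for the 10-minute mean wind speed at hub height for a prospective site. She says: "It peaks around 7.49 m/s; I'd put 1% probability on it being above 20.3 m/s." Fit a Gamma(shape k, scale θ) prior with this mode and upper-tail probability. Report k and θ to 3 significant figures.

k ≈ 5.64, θ ≈ 1.62

Gamma(k,θ) with k>1 has mode (k−1)θ, so θ = 7.49/(k−1).
Need P(X < 20.3) = 0.99 with θ tied to k this way. Start at k = 2, θ = 7.49: P(X<20.3) ≈ 0.753.
Too low — raise k to concentrate. Iterating converges to k ≈ 5.64.
Then θ = 7.49/(5.64−1) ≈ 1.62.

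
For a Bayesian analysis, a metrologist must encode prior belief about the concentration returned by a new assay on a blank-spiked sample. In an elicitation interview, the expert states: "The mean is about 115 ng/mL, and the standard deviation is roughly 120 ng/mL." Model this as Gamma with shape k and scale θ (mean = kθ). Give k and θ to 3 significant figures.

For Gamma(k, scale θ): mean = kθ, variance = kθ², so CV = 1/√k.
CV = SD/mean = 120/115 = 1.043, hence k = 1/CV² = 0.918.
Then θ = mean/k = 115/0.918 = 125.

k ≈ 0.918, θ ≈ 125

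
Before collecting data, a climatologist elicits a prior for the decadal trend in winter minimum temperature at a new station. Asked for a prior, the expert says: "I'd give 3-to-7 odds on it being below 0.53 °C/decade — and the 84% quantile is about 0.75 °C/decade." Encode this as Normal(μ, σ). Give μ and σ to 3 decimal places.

The p-quantile of Normal(μ,σ) is μ + z_p·σ, with z_{0.3} = -0.5244 and z_{0.84} = 0.9945.
Eliminate σ: μ = (z₂·x₁ − z₁·x₂)/(z₂ − z₁) = (0.9945·0.53 − (-0.5244)·0.75)/1.519 = 0.606.
Then σ = (x₂ − x₁)/(z₂ − z₁) = (0.75 − 0.53)/1.519 = 0.145.

μ = 0.606, σ = 0.145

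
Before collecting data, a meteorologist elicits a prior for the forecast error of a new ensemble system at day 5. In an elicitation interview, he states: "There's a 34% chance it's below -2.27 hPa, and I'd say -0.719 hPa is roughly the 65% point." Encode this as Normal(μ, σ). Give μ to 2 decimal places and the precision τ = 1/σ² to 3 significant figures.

For Normal(μ,σ), the p-quantile is μ + z_p·σ. Here z_{0.34} = -0.4125, z_{0.65} = 0.3853.
So -2.27 = μ − 0.4125σ and -0.719 = μ + 0.3853σ.
Subtracting: σ = (-0.719 − -2.27)/(0.3853 − (-0.4125)) = 1.94.
Then μ = -2.27 − (-0.4125)·1.94 = -1.47.
Precision τ = 1/σ² = 1/1.944² = 0.265.

μ = -1.47, τ = 0.265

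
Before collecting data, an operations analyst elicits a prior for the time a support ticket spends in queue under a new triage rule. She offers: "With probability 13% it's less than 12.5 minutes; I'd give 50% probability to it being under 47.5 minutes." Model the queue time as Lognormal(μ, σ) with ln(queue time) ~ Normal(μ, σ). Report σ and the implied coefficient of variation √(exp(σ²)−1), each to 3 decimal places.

σ ≈ 1.185, CV ≈ 1.753

If T ~ Lognormal(μ,σ) then ln T ~ Normal(μ,σ), so the p-quantile of ln T is μ + z_p·σ.
ln(12.5) = 2.526 and ln(47.5) = 3.861; z_{0.13} = -1.126, z_{0.5} = 0.
σ = (3.861 − 2.526)/(0 − (-1.126)) = 1.185.
μ = 2.526 − (-1.126)·1.185 = 3.861.
CV = √(exp(σ²)−1) = √(exp(1.4047)−1) = 1.753.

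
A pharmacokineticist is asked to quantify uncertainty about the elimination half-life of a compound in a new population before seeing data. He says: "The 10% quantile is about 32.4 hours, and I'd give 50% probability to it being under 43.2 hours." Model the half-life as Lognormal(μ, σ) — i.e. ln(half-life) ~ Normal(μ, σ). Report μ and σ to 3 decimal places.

μ ≈ 3.766, σ ≈ 0.224

If T ~ Lognormal(μ,σ) then ln T ~ Normal(μ,σ), so the p-quantile of ln T is μ + z_p·σ.
ln(32.4) = 3.478 and ln(43.2) = 3.766; z_{0.1} = -1.282, z_{0.5} = 0.
σ = (3.766 − 3.478)/(0 − (-1.282)) = 0.224.
μ = 3.478 − (-1.282)·0.224 = 3.766.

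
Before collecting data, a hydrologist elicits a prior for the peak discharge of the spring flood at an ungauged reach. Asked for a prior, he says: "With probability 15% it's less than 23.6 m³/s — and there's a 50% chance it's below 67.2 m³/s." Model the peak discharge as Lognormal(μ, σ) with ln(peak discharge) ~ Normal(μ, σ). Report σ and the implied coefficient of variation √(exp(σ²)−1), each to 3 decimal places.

σ ≈ 1.010, CV ≈ 1.331

If T ~ Lognormal(μ,σ) then ln T ~ Normal(μ,σ), so the p-quantile of ln T is μ + z_p·σ.
ln(23.6) = 3.161 and ln(67.2) = 4.208; z_{0.15} = -1.036, z_{0.5} = 0.
σ = (4.208 − 3.161)/(0 − (-1.036)) = 1.010.
μ = 3.161 − (-1.036)·1.010 = 4.208.
CV = √(exp(σ²)−1) = √(exp(1.0194)−1) = 1.331.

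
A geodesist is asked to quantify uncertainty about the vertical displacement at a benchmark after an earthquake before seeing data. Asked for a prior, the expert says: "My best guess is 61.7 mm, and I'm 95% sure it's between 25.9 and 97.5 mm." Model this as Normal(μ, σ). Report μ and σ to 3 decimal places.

A symmetric 95% interval runs μ ± z·σ with z = 1.96.
Half-width = 35.8, so σ = 35.8/1.96 = 18.266.
μ is the stated best guess, 61.700.

μ = 61.700, σ = 18.266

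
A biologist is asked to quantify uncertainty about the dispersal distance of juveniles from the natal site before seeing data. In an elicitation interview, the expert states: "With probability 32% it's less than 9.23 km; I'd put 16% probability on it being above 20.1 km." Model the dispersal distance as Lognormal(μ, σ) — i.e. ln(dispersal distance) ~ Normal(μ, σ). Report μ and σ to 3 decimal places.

μ ≈ 2.471, σ ≈ 0.532

If T ~ Lognormal(μ,σ) then ln T ~ Normal(μ,σ), so the p-quantile of ln T is μ + z_p·σ.
ln(9.23) = 2.222 and ln(20.1) = 3.001; z_{0.32} = -0.4677, z_{0.84} = 0.9945.
σ = (3.001 − 2.222)/(0.9945 − (-0.4677)) = 0.532.
μ = 2.222 − (-0.4677)·0.532 = 2.471.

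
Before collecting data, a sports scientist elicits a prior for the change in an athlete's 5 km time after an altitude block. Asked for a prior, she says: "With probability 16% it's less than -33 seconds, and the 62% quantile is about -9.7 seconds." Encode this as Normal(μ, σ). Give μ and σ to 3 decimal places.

μ = -15.175, σ = 17.924

For Normal(μ,σ), the p-quantile is μ + z_p·σ. Here z_{0.16} = -0.9945, z_{0.62} = 0.3055.
So -33 = μ − 0.9945σ and -9.7 = μ + 0.3055σ.
Subtracting: σ = (-9.7 − -33)/(0.3055 − (-0.9945)) = 17.924.
Then μ = -33 − (-0.9945)·17.924 = -15.175.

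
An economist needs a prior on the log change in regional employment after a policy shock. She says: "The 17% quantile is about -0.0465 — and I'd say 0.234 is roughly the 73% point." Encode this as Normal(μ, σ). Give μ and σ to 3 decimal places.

The p-quantile of Normal(μ,σ) is μ + z_p·σ, with z_{0.17} = -0.9542 and z_{0.73} = 0.6128.
Eliminate σ: μ = (z₂·x₁ − z₁·x₂)/(z₂ − z₁) = (0.6128·-0.0465 − (-0.9542)·0.234)/1.567 = 0.124.
Then σ = (x₂ − x₁)/(z₂ − z₁) = (0.234 − -0.0465)/1.567 = 0.179.

μ = 0.124, σ = 0.179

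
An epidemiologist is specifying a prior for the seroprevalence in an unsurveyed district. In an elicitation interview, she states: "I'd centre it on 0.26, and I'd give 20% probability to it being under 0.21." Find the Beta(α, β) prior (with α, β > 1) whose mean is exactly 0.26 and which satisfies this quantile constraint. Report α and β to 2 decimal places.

With mean 0.26 fixed, write α = 0.26s, β = 0.74s where s = α+β.
Need P(θ < 0.21) = 0.2 under Beta(0.26s, 0.74s). Normal approximation: (q−m)/√(m(1−m)/s) ≈ z_{0.2} = -0.842, so s ≈ 0.26·0.74·(-0.842)²/(0.21−0.26)² = 54.5.
At s = 54.5: P(θ<0.21) ≈ 0.204. Adjusting to match 0.2 gives s ≈ 56.04.
So α = 0.26·56.04 ≈ 14.57, β = 0.74·56.04 ≈ 41.47.

α ≈ 14.57, β ≈ 41.47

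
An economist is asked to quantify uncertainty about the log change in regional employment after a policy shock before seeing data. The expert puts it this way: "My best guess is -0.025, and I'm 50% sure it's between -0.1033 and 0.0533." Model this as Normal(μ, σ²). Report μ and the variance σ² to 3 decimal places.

μ = -0.025, σ² = 0.013

A symmetric 50% interval runs μ ± z·σ with z = 0.6745.
Half-width = 0.0783, so σ = 0.0783/0.6745 = 0.1161 and σ² = 0.013.
μ is the stated best guess, -0.025.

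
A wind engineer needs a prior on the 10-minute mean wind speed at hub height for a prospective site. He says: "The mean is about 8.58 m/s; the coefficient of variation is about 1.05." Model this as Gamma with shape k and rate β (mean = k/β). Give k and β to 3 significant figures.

For Gamma(k, rate β): mean = k/β, variance = k/β², so CV = 1/√k.
CV = 1.05, hence k = 1/CV² = 0.907.
Then β = k/mean = 0.907/8.58 = 0.106.

k ≈ 0.907, β ≈ 0.106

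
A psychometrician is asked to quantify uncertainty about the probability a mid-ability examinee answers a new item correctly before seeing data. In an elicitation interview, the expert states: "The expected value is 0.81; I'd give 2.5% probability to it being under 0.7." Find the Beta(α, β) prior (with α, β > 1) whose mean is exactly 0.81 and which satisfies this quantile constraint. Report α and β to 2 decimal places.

α ≈ 46.55, β ≈ 10.92

With mean 0.81 fixed, write α = 0.81s, β = 0.19s where s = α+β.
Need P(θ < 0.7) = 0.025 under Beta(0.81s, 0.19s). Normal approximation: (q−m)/√(m(1−m)/s) ≈ z_{0.025} = -1.96, so s ≈ 0.81·0.19·(-1.96)²/(0.7−0.81)² = 48.9.
At s = 48.9: P(θ<0.7) ≈ 0.035. Adjusting to match 0.025 gives s ≈ 57.47.
So α = 0.81·57.47 ≈ 46.55, β = 0.19·57.47 ≈ 10.92.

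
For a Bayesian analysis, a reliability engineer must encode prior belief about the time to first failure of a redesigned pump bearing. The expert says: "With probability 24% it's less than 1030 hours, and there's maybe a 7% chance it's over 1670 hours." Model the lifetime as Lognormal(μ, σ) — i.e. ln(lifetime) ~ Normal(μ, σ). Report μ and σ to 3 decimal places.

μ ≈ 7.094, σ ≈ 0.221

If T ~ Lognormal(μ,σ) then ln T ~ Normal(μ,σ), so the p-quantile of ln T is μ + z_p·σ.
ln(1030) = 6.937 and ln(1670) = 7.421; z_{0.24} = -0.7063, z_{0.93} = 1.476.
σ = (7.421 − 6.937)/(1.476 − (-0.7063)) = 0.221.
μ = 6.937 − (-0.7063)·0.221 = 7.094.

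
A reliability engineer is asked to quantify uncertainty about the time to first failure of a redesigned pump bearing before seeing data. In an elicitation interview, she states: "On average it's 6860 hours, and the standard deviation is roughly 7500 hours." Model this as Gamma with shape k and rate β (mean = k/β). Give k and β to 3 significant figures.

For Gamma(k, rate β): mean = k/β, variance = k/β², so CV = 1/√k.
CV = SD/mean = 7500/6860 = 1.093, hence k = 1/CV² = 0.837.
Then β = k/mean = 0.837/6860 = 0.000122.

k ≈ 0.837, β ≈ 0.000122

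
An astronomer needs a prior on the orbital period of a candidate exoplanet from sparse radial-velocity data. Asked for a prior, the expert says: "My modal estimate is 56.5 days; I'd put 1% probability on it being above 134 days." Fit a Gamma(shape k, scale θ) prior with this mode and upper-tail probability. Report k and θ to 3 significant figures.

Gamma(k,θ) with k>1 has mode (k−1)θ, so θ = 56.5/(k−1).
Need P(X < 134) = 0.99 with θ tied to k this way. Start at k = 2, θ = 56.5: P(X<134) ≈ 0.685.
Too low — raise k to concentrate. Iterating converges to k ≈ 7.37.
Then θ = 56.5/(7.37−1) ≈ 8.88.

k ≈ 7.37, θ ≈ 8.88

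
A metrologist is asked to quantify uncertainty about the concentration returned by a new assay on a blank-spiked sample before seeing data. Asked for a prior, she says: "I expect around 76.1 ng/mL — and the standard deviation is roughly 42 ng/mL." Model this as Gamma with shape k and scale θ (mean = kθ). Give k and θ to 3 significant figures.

For Gamma(k, scale θ): mean = kθ, variance = kθ², so CV = 1/√k.
CV = SD/mean = 42/76.1 = 0.5519, hence k = 1/CV² = 3.28.
Then θ = mean/k = 76.1/3.28 = 23.2.

k ≈ 3.28, θ ≈ 23.2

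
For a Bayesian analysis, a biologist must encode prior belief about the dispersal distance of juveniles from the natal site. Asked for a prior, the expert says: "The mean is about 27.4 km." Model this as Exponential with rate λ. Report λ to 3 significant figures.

Exponential mean = 1/λ, so λ = 1/27.4 = 0.0365.

λ ≈ 0.0365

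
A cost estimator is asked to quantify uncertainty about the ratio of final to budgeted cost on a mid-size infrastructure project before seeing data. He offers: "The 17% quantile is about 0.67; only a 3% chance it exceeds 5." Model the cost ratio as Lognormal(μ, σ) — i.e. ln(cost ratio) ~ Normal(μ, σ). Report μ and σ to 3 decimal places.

μ ≈ 0.276, σ ≈ 0.709

If T ~ Lognormal(μ,σ) then ln T ~ Normal(μ,σ), so the p-quantile of ln T is μ + z_p·σ.
ln(0.67) = -0.4005 and ln(5) = 1.609; z_{0.17} = -0.9542, z_{0.97} = 1.881.
σ = (1.609 − -0.4005)/(1.881 − (-0.9542)) = 0.709.
μ = -0.4005 − (-0.9542)·0.709 = 0.276.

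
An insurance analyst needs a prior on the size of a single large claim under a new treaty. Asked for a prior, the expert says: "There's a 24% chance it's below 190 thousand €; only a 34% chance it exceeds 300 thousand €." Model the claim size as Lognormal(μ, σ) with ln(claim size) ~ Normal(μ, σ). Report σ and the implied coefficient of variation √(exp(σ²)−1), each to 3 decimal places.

If T ~ Lognormal(μ,σ) then ln T ~ Normal(μ,σ), so the p-quantile of ln T is μ + z_p·σ.
ln(190) = 5.247 and ln(300) = 5.704; z_{0.24} = -0.7063, z_{0.66} = 0.4125.
σ = (5.704 − 5.247)/(0.4125 − (-0.7063)) = 0.408.
μ = 5.247 − (-0.7063)·0.408 = 5.535.
CV = √(exp(σ²)−1) = √(exp(0.1667)−1) = 0.426.

σ ≈ 0.408, CV ≈ 0.426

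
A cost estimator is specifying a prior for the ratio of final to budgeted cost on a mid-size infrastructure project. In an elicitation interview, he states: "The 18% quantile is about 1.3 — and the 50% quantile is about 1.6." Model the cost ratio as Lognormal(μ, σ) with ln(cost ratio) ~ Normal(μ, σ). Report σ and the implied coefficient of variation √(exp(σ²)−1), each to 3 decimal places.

σ ≈ 0.227, CV ≈ 0.230

If T ~ Lognormal(μ,σ) then ln T ~ Normal(μ,σ), so the p-quantile of ln T is μ + z_p·σ.
ln(1.3) = 0.2624 and ln(1.6) = 0.47; z_{0.18} = -0.9154, z_{0.5} = 0.
σ = (0.47 − 0.2624)/(0 − (-0.9154)) = 0.227.
μ = 0.2624 − (-0.9154)·0.227 = 0.470.
CV = √(exp(σ²)−1) = √(exp(0.0515)−1) = 0.230.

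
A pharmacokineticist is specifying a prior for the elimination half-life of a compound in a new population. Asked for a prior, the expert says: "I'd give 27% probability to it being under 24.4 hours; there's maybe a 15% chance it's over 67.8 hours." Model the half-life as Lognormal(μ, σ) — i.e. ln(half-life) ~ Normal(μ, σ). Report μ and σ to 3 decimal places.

If T ~ Lognormal(μ,σ) then ln T ~ Normal(μ,σ), so the p-quantile of ln T is μ + z_p·σ.
ln(24.4) = 3.195 and ln(67.8) = 4.217; z_{0.27} = -0.6128, z_{0.85} = 1.036.
σ = (4.217 − 3.195)/(1.036 − (-0.6128)) = 0.620.
μ = 3.195 − (-0.6128)·0.620 = 3.574.

μ ≈ 3.574, σ ≈ 0.620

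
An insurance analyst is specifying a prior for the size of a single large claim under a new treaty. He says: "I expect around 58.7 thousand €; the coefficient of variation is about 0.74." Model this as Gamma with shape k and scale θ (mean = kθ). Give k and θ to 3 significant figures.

For Gamma(k, scale θ): mean = kθ, variance = kθ², so CV = 1/√k.
CV = 0.74, hence k = 1/CV² = 1.83.
Then θ = mean/k = 58.7/1.83 = 32.1.

k ≈ 1.83, θ ≈ 32.1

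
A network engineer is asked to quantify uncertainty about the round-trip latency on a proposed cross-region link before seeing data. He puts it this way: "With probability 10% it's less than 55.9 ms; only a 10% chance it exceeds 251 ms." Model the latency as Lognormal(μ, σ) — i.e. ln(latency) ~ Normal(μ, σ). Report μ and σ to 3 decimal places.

If T ~ Lognormal(μ,σ) then ln T ~ Normal(μ,σ), so the p-quantile of ln T is μ + z_p·σ.
ln(55.9) = 4.024 and ln(251) = 5.525; z_{0.1} = -1.282, z_{0.9} = 1.282.
σ = (5.525 − 4.024)/(1.282 − (-1.282)) = 0.586.
μ = 4.024 − (-1.282)·0.586 = 4.775.

μ ≈ 4.775, σ ≈ 0.586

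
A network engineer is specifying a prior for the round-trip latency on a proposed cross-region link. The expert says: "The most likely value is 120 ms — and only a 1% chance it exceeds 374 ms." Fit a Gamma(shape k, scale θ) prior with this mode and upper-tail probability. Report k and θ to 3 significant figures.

k ≈ 4.45, θ ≈ 34.8

Gamma(k,θ) with k>1 has mode (k−1)θ, so θ = 120/(k−1).
Need P(X < 374) = 0.99 with θ tied to k this way. Start at k = 2, θ = 120: P(X<374) ≈ 0.818.
Too low — raise k to concentrate. Iterating converges to k ≈ 4.45.
Then θ = 120/(4.45−1) ≈ 34.8.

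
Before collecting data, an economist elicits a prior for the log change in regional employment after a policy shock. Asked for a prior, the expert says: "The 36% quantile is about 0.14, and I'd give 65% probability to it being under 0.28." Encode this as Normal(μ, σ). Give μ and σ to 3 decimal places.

μ = 0.207, σ = 0.188

The p-quantile of Normal(μ,σ) is μ + z_p·σ, with z_{0.36} = -0.3585 and z_{0.65} = 0.3853.
Eliminate σ: μ = (z₂·x₁ − z₁·x₂)/(z₂ − z₁) = (0.3853·0.14 − (-0.3585)·0.28)/0.7438 = 0.207.
Then σ = (x₂ − x₁)/(z₂ − z₁) = (0.28 − 0.14)/0.7438 = 0.188.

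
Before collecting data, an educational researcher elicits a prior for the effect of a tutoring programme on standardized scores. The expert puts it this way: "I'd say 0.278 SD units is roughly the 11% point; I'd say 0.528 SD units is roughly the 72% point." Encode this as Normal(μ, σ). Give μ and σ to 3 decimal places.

For Normal(μ,σ), the p-quantile is μ + z_p·σ. Here z_{0.11} = -1.227, z_{0.72} = 0.5828.
So 0.278 = μ − 1.227σ and 0.528 = μ + 0.5828σ.
Subtracting: σ = (0.528 − 0.278)/(0.5828 − (-1.227)) = 0.138.
Then μ = 0.278 − (-1.227)·0.138 = 0.447.

μ = 0.447, σ = 0.138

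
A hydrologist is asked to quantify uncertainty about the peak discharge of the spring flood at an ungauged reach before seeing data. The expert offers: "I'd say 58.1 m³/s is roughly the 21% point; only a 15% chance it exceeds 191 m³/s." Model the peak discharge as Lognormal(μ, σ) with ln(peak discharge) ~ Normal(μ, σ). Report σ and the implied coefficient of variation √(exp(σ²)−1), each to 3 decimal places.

If T ~ Lognormal(μ,σ) then ln T ~ Normal(μ,σ), so the p-quantile of ln T is μ + z_p·σ.
ln(58.1) = 4.062 and ln(191) = 5.252; z_{0.21} = -0.8064, z_{0.85} = 1.036.
σ = (5.252 − 4.062)/(1.036 − (-0.8064)) = 0.646.
μ = 4.062 − (-0.8064)·0.646 = 4.583.
CV = √(exp(σ²)−1) = √(exp(0.4171)−1) = 0.719.

σ ≈ 0.646, CV ≈ 0.719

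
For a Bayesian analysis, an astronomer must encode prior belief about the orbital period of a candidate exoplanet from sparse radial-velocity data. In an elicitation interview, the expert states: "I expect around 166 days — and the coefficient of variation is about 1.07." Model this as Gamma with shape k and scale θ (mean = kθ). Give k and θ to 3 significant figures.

For Gamma(k, scale θ): mean = kθ, variance = kθ², so CV = 1/√k.
CV = 1.07, hence k = 1/CV² = 0.873.
Then θ = mean/k = 166/0.873 = 190.

k ≈ 0.873, θ ≈ 190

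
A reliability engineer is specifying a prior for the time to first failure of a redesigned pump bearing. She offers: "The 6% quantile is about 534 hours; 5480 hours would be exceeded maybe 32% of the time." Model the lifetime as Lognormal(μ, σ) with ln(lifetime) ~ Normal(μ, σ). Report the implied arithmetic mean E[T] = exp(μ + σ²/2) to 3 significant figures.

E[T] ≈ 6210 hours

If T ~ Lognormal(μ,σ) then ln T ~ Normal(μ,σ), so the p-quantile of ln T is μ + z_p·σ.
ln(534) = 6.28 and ln(5480) = 8.609; z_{0.06} = -1.555, z_{0.68} = 0.4677.
σ = (8.609 − 6.28)/(0.4677 − (-1.555)) = 1.151.
μ = 6.28 − (-1.555)·1.151 = 8.070.
E[T] = exp(μ + σ²/2) = exp(8.070 + 0.6627) = 6210 hours.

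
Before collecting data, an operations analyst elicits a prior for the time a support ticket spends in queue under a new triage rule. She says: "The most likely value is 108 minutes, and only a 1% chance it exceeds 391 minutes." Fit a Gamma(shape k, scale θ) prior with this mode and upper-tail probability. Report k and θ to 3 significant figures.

Gamma(k,θ) with k>1 has mode (k−1)θ, so θ = 108/(k−1).
Need P(X < 391) = 0.99 with θ tied to k this way. Start at k = 2, θ = 108: P(X<391) ≈ 0.876.
Too low — raise k to concentrate. Iterating converges to k ≈ 3.59.
Then θ = 108/(3.59−1) ≈ 41.6.

k ≈ 3.59, θ ≈ 41.6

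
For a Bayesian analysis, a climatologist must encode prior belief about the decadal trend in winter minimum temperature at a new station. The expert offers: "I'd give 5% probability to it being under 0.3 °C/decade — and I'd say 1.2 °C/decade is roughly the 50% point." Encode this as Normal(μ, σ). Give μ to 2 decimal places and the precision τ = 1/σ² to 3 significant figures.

μ = 1.20, τ = 3.34

For Normal(μ,σ), the p-quantile is μ + z_p·σ. Here z_{0.05} = -1.645, z_{0.5} = 0.
So 0.3 = μ − 1.645σ and 1.2 = μ + 0σ.
Subtracting: σ = (1.2 − 0.3)/(0 − (-1.645)) = 0.55.
Then μ = 0.3 − (-1.645)·0.55 = 1.20.
Precision τ = 1/σ² = 1/0.5472² = 3.34.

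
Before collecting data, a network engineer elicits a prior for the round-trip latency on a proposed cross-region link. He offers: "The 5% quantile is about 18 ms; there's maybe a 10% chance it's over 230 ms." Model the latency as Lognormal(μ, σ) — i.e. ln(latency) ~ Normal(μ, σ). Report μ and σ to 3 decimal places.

μ ≈ 4.322, σ ≈ 0.871

If T ~ Lognormal(μ,σ) then ln T ~ Normal(μ,σ), so the p-quantile of ln T is μ + z_p·σ.
ln(18) = 2.89 and ln(230) = 5.438; z_{0.05} = -1.645, z_{0.9} = 1.282.
σ = (5.438 − 2.89)/(1.282 − (-1.645)) = 0.871.
μ = 2.89 − (-1.645)·0.871 = 4.322.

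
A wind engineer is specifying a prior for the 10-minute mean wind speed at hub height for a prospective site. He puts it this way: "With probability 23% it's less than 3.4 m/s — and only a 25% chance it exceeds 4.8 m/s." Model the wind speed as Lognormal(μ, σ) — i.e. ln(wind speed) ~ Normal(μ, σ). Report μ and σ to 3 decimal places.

If T ~ Lognormal(μ,σ) then ln T ~ Normal(μ,σ), so the p-quantile of ln T is μ + z_p·σ.
ln(3.4) = 1.224 and ln(4.8) = 1.569; z_{0.23} = -0.7388, z_{0.75} = 0.6745.
σ = (1.569 − 1.224)/(0.6745 − (-0.7388)) = 0.244.
μ = 1.224 − (-0.7388)·0.244 = 1.404.

μ ≈ 1.404, σ ≈ 0.244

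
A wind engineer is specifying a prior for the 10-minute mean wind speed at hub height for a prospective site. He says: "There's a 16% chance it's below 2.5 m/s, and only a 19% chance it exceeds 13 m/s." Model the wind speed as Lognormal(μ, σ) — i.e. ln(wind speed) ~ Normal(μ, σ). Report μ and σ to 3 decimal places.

μ ≈ 1.792, σ ≈ 0.881

If T ~ Lognormal(μ,σ) then ln T ~ Normal(μ,σ), so the p-quantile of ln T is μ + z_p·σ.
ln(2.5) = 0.9163 and ln(13) = 2.565; z_{0.16} = -0.9945, z_{0.81} = 0.8779.
σ = (2.565 − 0.9163)/(0.8779 − (-0.9945)) = 0.881.
μ = 0.9163 − (-0.9945)·0.881 = 1.792.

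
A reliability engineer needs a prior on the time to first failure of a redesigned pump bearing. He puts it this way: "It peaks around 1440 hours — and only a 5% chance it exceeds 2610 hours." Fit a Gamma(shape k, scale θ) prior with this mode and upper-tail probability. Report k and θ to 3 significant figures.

k ≈ 8.88, θ ≈ 183

Gamma(k,θ) with k>1 has mode (k−1)θ, so θ = 1440/(k−1).
Need P(X < 2610) = 0.95 with θ tied to k this way. Start at k = 2, θ = 1440: P(X<2610) ≈ 0.541.
Too low — raise k to concentrate. Iterating converges to k ≈ 8.88.
Then θ = 1440/(8.88−1) ≈ 183.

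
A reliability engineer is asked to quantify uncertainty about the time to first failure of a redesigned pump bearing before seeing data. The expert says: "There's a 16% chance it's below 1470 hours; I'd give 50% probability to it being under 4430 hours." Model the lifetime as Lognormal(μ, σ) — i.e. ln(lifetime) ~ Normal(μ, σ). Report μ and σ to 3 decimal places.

μ ≈ 8.396, σ ≈ 1.109

If T ~ Lognormal(μ,σ) then ln T ~ Normal(μ,σ), so the p-quantile of ln T is μ + z_p·σ.
ln(1470) = 7.293 and ln(4430) = 8.396; z_{0.16} = -0.9945, z_{0.5} = 0.
σ = (8.396 − 7.293)/(0 − (-0.9945)) = 1.109.
μ = 7.293 − (-0.9945)·1.109 = 8.396.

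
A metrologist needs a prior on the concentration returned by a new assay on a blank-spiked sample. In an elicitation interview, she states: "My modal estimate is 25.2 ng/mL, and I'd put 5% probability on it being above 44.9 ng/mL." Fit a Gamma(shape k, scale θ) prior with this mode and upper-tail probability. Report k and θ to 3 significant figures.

k ≈ 9.36, θ ≈ 3.02

Gamma(k,θ) with k>1 has mode (k−1)θ, so θ = 25.2/(k−1).
Need P(X < 44.9) = 0.95 with θ tied to k this way. Start at k = 2, θ = 25.2: P(X<44.9) ≈ 0.532.
Too low — raise k to concentrate. Iterating converges to k ≈ 9.36.
Then θ = 25.2/(9.36−1) ≈ 3.02.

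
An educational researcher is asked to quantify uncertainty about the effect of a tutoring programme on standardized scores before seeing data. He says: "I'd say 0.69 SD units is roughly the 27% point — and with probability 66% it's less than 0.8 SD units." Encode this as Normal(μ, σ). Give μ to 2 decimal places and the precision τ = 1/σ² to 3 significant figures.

For Normal(μ,σ), the p-quantile is μ + z_p·σ. Here z_{0.27} = -0.6128, z_{0.66} = 0.4125.
So 0.69 = μ − 0.6128σ and 0.8 = μ + 0.4125σ.
Subtracting: σ = (0.8 − 0.69)/(0.4125 − (-0.6128)) = 0.11.
Then μ = 0.69 − (-0.6128)·0.11 = 0.76.
Precision τ = 1/σ² = 1/0.1073² = 86.9.

μ = 0.76, τ = 86.9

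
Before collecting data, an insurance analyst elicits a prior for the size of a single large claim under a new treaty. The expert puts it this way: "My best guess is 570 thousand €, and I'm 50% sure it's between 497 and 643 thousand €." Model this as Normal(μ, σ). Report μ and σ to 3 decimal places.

μ = 570.000, σ = 108.230

A symmetric 50% interval runs μ ± z·σ with z = 0.6745.
Half-width = 73, so σ = 73/0.6745 = 108.230.
μ is the stated best guess, 570.000.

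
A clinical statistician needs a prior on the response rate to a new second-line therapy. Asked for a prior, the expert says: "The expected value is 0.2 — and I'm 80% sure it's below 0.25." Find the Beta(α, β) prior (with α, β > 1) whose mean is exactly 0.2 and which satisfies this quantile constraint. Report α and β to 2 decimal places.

α ≈ 8.47, β ≈ 33.88

With mean 0.2 fixed, write α = 0.2s, β = 0.8s where s = α+β.
Need P(θ < 0.25) = 0.8 under Beta(0.2s, 0.8s). Normal approximation: (q−m)/√(m(1−m)/s) ≈ z_{0.8} = 0.842, so s ≈ 0.2·0.8·(0.842)²/(0.25−0.2)² = 45.3.
At s = 45.3: P(θ<0.25) ≈ 0.807. Adjusting to match 0.8 gives s ≈ 42.35.
So α = 0.2·42.35 ≈ 8.47, β = 0.8·42.35 ≈ 33.88.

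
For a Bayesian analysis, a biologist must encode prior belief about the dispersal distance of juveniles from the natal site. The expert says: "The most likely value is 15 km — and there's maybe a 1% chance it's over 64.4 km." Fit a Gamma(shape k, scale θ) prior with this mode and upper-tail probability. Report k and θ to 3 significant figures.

Gamma(k,θ) with k>1 has mode (k−1)θ, so θ = 15/(k−1).
Need P(X < 64.4) = 0.99 with θ tied to k this way. Start at k = 2, θ = 15: P(X<64.4) ≈ 0.928.
Too low — raise k to concentrate. Iterating converges to k ≈ 2.93.
Then θ = 15/(2.93−1) ≈ 7.77.

k ≈ 2.93, θ ≈ 7.77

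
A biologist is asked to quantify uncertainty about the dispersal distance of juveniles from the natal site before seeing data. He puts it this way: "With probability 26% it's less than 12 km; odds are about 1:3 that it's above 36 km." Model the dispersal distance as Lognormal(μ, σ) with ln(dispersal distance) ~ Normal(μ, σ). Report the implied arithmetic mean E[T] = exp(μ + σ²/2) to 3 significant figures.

E[T] ≈ 29 km

If T ~ Lognormal(μ,σ) then ln T ~ Normal(μ,σ), so the p-quantile of ln T is μ + z_p·σ.
ln(12) = 2.485 and ln(36) = 3.584; z_{0.26} = -0.6433, z_{0.75} = 0.6745.
σ = (3.584 − 2.485)/(0.6745 − (-0.6433)) = 0.834.
μ = 2.485 − (-0.6433)·0.834 = 3.021.
E[T] = exp(μ + σ²/2) = exp(3.021 + 0.3475) = 29 km.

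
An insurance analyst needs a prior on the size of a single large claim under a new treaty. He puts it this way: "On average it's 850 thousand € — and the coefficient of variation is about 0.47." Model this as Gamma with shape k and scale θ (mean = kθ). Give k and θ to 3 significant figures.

k ≈ 4.53, θ ≈ 188

For Gamma(k, scale θ): mean = kθ, variance = kθ², so CV = 1/√k.
CV = 0.47, hence k = 1/CV² = 4.53.
Then θ = mean/k = 850/4.53 = 188.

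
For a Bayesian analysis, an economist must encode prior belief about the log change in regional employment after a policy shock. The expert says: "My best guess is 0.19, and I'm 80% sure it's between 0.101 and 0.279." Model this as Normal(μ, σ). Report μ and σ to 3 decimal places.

μ = 0.190, σ = 0.069

A symmetric 80% interval runs μ ± z·σ with z = 1.282.
Half-width = 0.089, so σ = 0.089/1.282 = 0.069.
μ is the stated best guess, 0.190.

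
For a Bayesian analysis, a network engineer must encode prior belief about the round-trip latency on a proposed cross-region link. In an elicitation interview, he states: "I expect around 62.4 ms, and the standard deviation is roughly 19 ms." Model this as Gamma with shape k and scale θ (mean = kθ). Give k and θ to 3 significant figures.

k ≈ 10.8, θ ≈ 5.79

For Gamma(k, scale θ): mean = kθ, variance = kθ², so CV = 1/√k.
CV = SD/mean = 19/62.4 = 0.3045, hence k = 1/CV² = 10.8.
Then θ = mean/k = 62.4/10.8 = 5.79.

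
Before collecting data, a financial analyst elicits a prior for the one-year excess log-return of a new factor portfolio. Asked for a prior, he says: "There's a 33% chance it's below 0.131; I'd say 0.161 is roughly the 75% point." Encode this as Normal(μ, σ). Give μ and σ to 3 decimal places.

The p-quantile of Normal(μ,σ) is μ + z_p·σ, with z_{0.33} = -0.4399 and z_{0.75} = 0.6745.
Eliminate σ: μ = (z₂·x₁ − z₁·x₂)/(z₂ − z₁) = (0.6745·0.131 − (-0.4399)·0.161)/1.114 = 0.143.
Then σ = (x₂ − x₁)/(z₂ − z₁) = (0.161 − 0.131)/1.114 = 0.027.

μ = 0.143, σ = 0.027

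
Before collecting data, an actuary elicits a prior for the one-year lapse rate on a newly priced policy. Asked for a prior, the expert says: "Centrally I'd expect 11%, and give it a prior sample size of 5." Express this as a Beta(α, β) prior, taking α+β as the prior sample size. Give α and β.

α = 0.55, β = 4.45

Under the effective-sample-size interpretation, Beta(α, β) has prior mean α/(α+β) and prior sample size α+β.
So α+β = 5 and α/(α+β) = 0.11, giving α = 0.11·5 = 0.55 and β = 5 − 0.55 = 4.45.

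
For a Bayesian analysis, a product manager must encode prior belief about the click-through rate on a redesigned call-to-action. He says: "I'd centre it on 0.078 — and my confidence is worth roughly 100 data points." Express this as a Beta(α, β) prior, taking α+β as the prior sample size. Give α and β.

Under the effective-sample-size interpretation, Beta(α, β) has prior mean α/(α+β) and prior sample size α+β.
So α+β = 100 and α/(α+β) = 0.078, giving α = 0.078·100 = 7.8 and β = 100 − 7.8 = 92.2.

α = 7.8, β = 92.2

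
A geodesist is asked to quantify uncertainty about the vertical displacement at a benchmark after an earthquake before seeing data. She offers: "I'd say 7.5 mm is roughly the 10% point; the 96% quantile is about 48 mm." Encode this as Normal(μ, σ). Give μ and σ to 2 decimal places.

μ = 24.62, σ = 13.36

For Normal(μ,σ), the p-quantile is μ + z_p·σ. Here z_{0.1} = -1.282, z_{0.96} = 1.751.
So 7.5 = μ − 1.282σ and 48 = μ + 1.751σ.
Subtracting: σ = (48 − 7.5)/(1.751 − (-1.282)) = 13.36.
Then μ = 7.5 − (-1.282)·13.36 = 24.62.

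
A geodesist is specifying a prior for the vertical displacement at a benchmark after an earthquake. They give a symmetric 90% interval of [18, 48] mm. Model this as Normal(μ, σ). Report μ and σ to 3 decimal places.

A symmetric 90% interval runs μ ± z·σ with z = 1.645.
Half-width = 15, so σ = 15/1.645 = 9.119.
μ is the interval midpoint, 33.000.

μ = 33.000, σ = 9.119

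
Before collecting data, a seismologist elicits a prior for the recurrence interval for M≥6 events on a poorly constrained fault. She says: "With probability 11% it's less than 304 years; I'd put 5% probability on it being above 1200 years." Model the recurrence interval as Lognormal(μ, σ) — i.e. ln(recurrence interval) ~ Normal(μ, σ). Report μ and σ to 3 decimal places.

If T ~ Lognormal(μ,σ) then ln T ~ Normal(μ,σ), so the p-quantile of ln T is μ + z_p·σ.
ln(304) = 5.717 and ln(1200) = 7.09; z_{0.11} = -1.227, z_{0.95} = 1.645.
σ = (7.09 − 5.717)/(1.645 − (-1.227)) = 0.478.
μ = 5.717 − (-1.227)·0.478 = 6.304.

μ ≈ 6.304, σ ≈ 0.478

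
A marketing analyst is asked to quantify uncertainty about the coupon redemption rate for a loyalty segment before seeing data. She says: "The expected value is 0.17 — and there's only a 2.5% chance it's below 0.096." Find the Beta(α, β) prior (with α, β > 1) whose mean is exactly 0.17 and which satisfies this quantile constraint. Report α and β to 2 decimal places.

α ≈ 13.40, β ≈ 65.41

With mean 0.17 fixed, write α = 0.17s, β = 0.83s where s = α+β.
Need P(θ < 0.096) = 0.025 under Beta(0.17s, 0.83s). Normal approximation: (q−m)/√(m(1−m)/s) ≈ z_{0.025} = -1.96, so s ≈ 0.17·0.83·(-1.96)²/(0.096−0.17)² = 99.0.
At s = 99.0: P(θ<0.096) ≈ 0.013. Adjusting to match 0.025 gives s ≈ 78.80.
So α = 0.17·78.80 ≈ 13.40, β = 0.83·78.80 ≈ 65.41.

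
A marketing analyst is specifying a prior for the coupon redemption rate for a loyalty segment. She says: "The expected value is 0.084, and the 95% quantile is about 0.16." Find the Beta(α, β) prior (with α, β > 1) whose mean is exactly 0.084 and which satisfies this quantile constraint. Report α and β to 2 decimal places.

α ≈ 3.81, β ≈ 41.52

With mean 0.084 fixed, write α = 0.084s, β = 0.916s where s = α+β.
Need P(θ < 0.16) = 0.95 under Beta(0.084s, 0.916s). Normal approximation: (q−m)/√(m(1−m)/s) ≈ z_{0.95} = 1.64, so s ≈ 0.084·0.916·(1.64)²/(0.16−0.084)² = 36.0.
At s = 36.0: P(θ<0.16) ≈ 0.933. Adjusting to match 0.95 gives s ≈ 45.33.
So α = 0.084·45.33 ≈ 3.81, β = 0.916·45.33 ≈ 41.52.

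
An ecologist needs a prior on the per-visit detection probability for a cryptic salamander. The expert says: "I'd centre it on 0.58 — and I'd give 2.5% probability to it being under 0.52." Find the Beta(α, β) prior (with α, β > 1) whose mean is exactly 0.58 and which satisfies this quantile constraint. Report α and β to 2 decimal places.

With mean 0.58 fixed, write α = 0.58s, β = 0.42s where s = α+β.
Need P(θ < 0.52) = 0.025 under Beta(0.58s, 0.42s). Normal approximation: (q−m)/√(m(1−m)/s) ≈ z_{0.025} = -1.96, so s ≈ 0.58·0.42·(-1.96)²/(0.52−0.58)² = 259.9.
At s = 259.9: P(θ<0.52) ≈ 0.026. Adjusting to match 0.025 gives s ≈ 263.55.
So α = 0.58·263.55 ≈ 152.86, β = 0.42·263.55 ≈ 110.69.

α ≈ 152.86, β ≈ 110.69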